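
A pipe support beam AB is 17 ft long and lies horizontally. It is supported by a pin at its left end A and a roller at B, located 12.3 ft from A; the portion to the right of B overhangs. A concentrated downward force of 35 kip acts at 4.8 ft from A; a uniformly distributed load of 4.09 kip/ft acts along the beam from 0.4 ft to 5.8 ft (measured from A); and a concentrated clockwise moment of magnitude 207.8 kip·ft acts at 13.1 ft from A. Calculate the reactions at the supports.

Resultant of the distributed load: 4.09 × 5.4 = 22.086 kip at 3.1 ft from A.
Moments about A: B_y·12.3 − 35·4.8 − (4.09·5.4)·3.1 − 207.8 = 0 → B_y = 444.2666/12.3 = 36.1192 ≈ 36.12 kip.
ΣF_y = 0: A_y + 36.1192 − 35 − 4.09·5.4 = 0 → A_y = 20.97 kip.
ΣF_x = 0: no horizontal applied forces, so A_x = 0.

A_x = 0, A_y = 20.97 kip, B_y = 36.12 kip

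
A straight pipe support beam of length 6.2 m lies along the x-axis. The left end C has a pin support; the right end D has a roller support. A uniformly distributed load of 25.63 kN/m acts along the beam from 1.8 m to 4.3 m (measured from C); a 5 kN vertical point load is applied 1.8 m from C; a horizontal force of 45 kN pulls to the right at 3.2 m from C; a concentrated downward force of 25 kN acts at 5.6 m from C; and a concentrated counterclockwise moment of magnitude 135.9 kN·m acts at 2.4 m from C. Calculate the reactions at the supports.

Resultant of the distributed load: 25.63 × 2.5 = 64.075 kN at 3.05 m from C.
Taking moments about C: D_y·6.2 − (25.63·2.5)·3.05 − 5·1.8 − 25·5.6 + 135.9 = 0 → D_y = 208.52875/6.2 = 33.6337 ≈ 33.63 kN.
ΣF_y = 0: C_y + 33.6337 − 25.63·2.5 − 5 − 25 = 0 → C_y = 60.44 kN.
ΣF_x = 0: C_x + 45 = 0 → C_x = -45.00 kN.

C_x = -45.00 kN, C_y = 60.44 kN, D_y = 33.63 kN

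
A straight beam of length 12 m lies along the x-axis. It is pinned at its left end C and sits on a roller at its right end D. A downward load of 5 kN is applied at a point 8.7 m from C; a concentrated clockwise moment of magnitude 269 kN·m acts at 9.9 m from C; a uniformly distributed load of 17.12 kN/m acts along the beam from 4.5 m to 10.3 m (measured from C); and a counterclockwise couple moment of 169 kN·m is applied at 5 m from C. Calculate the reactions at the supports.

C_x = 0, C_y = 31.11 kN, D_y = 73.19 kN

Resultant of the distributed load: 17.12 × 5.8 = 99.296 kN at 7.4 m from C.
Taking moments about C: D_y·12 − 5·8.7 − 269 − (17.12·5.8)·7.4 + 169 = 0 → D_y = 878.2904/12 = 73.1909 ≈ 73.19 kN.
ΣF_y = 0: C_y + 73.1909 − 5 − 17.12·5.8 = 0 → C_y = 31.11 kN.
ΣF_x = 0: no horizontal applied forces, so C_x = 0.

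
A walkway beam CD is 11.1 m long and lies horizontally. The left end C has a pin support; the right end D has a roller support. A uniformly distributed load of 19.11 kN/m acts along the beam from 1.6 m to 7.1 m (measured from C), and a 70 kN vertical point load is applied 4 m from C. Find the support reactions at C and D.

C_x = 0, C_y = 108.7 kN, D_y = 66.42 kN

Resultant of the distributed load: 19.11 × 5.5 = 105.105 kN at 4.35 m from C.
Moments about C: D_y·11.1 − (19.11·5.5)·4.35 − 70·4 = 0 → D_y = 737.20675/11.1 = 66.415 ≈ 66.42 kN.
ΣF_y = 0: C_y + 66.415 − 19.11·5.5 − 70 = 0 → C_y = 108.7 kN.
ΣF_x = 0: no horizontal applied forces, so C_x = 0.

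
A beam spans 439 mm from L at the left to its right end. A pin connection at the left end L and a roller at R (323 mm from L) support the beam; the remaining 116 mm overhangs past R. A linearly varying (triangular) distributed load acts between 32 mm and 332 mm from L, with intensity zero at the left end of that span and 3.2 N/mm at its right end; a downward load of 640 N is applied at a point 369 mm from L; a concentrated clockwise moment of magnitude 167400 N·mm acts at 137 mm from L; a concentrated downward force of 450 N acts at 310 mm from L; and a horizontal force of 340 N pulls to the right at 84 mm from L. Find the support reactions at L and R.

Resultant of the triangular load: ½ × 3.2 × 300 = 480 N, acting at 232 mm from L (one-third of the span from the peak).
Moments about L: R_y·323 − (½·3.2·300)·232 − 640·369 − 167400 − 450·310 = 0 → R_y = 654420/323 = 2026.07 ≈ 2026 N.
ΣF_y = 0: L_y + 2026.07 − ½·3.2·300 − 640 − 450 = 0 → L_y = -456.1 N.
ΣF_x = 0: L_x + 340 = 0 → L_x = -340.0 N.

L_x = -340.0 N, L_y = -456.1 N, R_y = 2026 N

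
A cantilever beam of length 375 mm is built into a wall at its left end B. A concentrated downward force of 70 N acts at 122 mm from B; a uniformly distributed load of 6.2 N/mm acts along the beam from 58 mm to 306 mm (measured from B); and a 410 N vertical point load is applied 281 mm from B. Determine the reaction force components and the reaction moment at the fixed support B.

Resultant of the distributed load: 6.2 × 248 = 1537.6 N at 182 mm from B.
ΣF_x = 0: B_x = 0.
ΣF_y = 0: B_y − 70 − 6.2·248 − 410 = 0 → B_y = 2018 N.
ΣM about B: M_B − 70·122 − (6.2·248)·182 − 410·281 = 0 → M_B = 403600 N·mm.

B_x = 0, B_y = 2018 N, M_B = 403600 N·mm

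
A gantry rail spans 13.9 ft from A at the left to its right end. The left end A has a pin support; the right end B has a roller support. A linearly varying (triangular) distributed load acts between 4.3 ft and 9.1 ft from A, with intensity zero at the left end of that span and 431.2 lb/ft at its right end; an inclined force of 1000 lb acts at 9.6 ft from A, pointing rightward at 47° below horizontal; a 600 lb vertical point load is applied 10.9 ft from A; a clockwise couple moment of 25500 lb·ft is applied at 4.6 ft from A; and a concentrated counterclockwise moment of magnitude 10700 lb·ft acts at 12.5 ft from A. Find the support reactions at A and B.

Resultant of the triangular load: ½ × 431.2 × 4.8 = 1034.88 lb, acting at 7.5 ft from A (one-third of the span from the peak).
ΣM about A: B_y·13.9 − (½·431.2·4.8)·7.5 − 1000·sin47°·9.6 − 600·10.9 − 25500 + 10700 = 0 → B_y = 36122.6/13.9 = 2598.75 ≈ 2599 lb.
ΣF_y = 0: A_y + 2598.75 − ½·431.2·4.8 − 1000·sin47° − 600 = 0 → A_y = -232.5 lb.
ΣF_x = 0: A_x + 1000·cos47° = 0 → A_x = -682.0 lb.

A_x = -682.0 lb, A_y = -232.5 lb, B_y = 2599 lb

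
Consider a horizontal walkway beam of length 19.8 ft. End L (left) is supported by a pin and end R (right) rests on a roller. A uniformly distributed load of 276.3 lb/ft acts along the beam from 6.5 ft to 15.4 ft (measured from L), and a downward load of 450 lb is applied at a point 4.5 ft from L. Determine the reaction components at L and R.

L_x = 0, L_y = 1447 lb, R_y = 1462 lb

Resultant of the distributed load: 276.3 × 8.9 = 2459.07 lb at 10.95 ft from L.
ΣM about L: R_y·19.8 − (276.3·8.9)·10.95 − 450·4.5 = 0 → R_y = 28951.8165/19.8 = 1462.21 ≈ 1462 lb.
ΣF_y = 0: L_y + 1462.21 − 276.3·8.9 − 450 = 0 → L_y = 1447 lb.
ΣF_x = 0: no horizontal applied forces, so L_x = 0.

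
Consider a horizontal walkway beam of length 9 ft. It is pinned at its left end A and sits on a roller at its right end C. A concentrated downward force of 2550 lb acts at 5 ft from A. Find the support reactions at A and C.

A_x = 0, A_y = 1133 lb, C_y = 1417 lb

Taking moments about A: C_y·9 − 2550·5 = 0 → C_y = 12750/9 = 1416.67 ≈ 1417 lb.
ΣF_y = 0: A_y + 1416.67 − 2550 = 0 → A_y = 1133 lb.
ΣF_x = 0: no horizontal applied forces, so A_x = 0.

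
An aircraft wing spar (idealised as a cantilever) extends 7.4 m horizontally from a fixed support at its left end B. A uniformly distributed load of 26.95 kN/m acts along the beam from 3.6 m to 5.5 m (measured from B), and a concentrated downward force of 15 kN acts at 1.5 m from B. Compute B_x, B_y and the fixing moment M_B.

Resultant of the distributed load: 26.95 × 1.9 = 51.205 kN at 4.55 m from B.
ΣF_x = 0: B_x = 0.
ΣF_y = 0: B_y − 26.95·1.9 − 15 = 0 → B_y = 66.20 kN.
ΣM about B: M_B − (26.95·1.9)·4.55 − 15·1.5 = 0 → M_B = 255.5 kN·m.

B_x = 0, B_y = 66.20 kN, M_B = 255.5 kN·m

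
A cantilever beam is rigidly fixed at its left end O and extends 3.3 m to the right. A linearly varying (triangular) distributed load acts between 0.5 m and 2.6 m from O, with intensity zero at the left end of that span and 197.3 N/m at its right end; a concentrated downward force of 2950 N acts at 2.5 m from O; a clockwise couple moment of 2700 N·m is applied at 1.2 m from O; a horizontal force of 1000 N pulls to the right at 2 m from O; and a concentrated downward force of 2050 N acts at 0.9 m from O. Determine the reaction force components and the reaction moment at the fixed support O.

Resultant of the triangular load: ½ × 197.3 × 2.1 = 207.165 N, acting at 1.9 m from O (one-third of the span from the peak).
ΣF_x = 0: O_x + 1000 = 0 → O_x = -1000 N.
ΣF_y = 0: O_y − ½·197.3·2.1 − 2950 − 2050 = 0 → O_y = 5207 N.
ΣM about O: M_O − (½·197.3·2.1)·1.9 − 2950·2.5 − 2700 − 2050·0.9 = 0 → M_O = 12310 N·m.

O_x = -1000 N, O_y = 5207 N, M_O = 12310 N·m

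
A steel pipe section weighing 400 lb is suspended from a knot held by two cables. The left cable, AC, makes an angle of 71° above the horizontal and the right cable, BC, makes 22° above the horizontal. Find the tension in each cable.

ΣF_x = 0: −T_AC·cos71° + T_BC·cos22° = 0 → T_BC = 0.351137·T_AC.
ΣF_y = 0: T_AC·sin71° + T_BC·sin22° = 400.
Substitute: T_AC·(0.945519 + 0.351137·0.374607) = 400 → T_AC = 371.382 ≈ 371.4 lb.
Then T_BC = 0.351137 × 371.382 = 130.4 lb.

T_AC = 371.4 lb, T_BC = 130.4 lb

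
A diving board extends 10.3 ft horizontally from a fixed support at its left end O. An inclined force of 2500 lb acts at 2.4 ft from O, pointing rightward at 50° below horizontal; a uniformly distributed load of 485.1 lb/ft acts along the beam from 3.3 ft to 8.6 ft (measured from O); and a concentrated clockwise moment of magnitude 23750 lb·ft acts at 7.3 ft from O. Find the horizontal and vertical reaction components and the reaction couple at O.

Resultant of the distributed load: 485.1 × 5.3 = 2571.03 lb at 5.95 ft from O.
ΣF_x = 0: O_x + 2500·cos50° = 0 → O_x = -1607 lb.
ΣF_y = 0: O_y − 2500·sin50° − 485.1·5.3 = 0 → O_y = 4486 lb.
ΣM about O: M_O − 2500·sin50°·2.4 − (485.1·5.3)·5.95 − 23750 = 0 → M_O = 43640 lb·ft.

O_x = -1607 lb, O_y = 4486 lb, M_O = 43640 lb·ft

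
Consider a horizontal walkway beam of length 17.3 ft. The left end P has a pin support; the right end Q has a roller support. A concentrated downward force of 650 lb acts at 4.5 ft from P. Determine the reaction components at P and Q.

Taking moments about P: Q_y·17.3 − 650·4.5 = 0 → Q_y = 2925/17.3 = 169.075 ≈ 169.1 lb.
ΣF_y = 0: P_y + 169.075 − 650 = 0 → P_y = 480.9 lb.
ΣF_x = 0: no horizontal applied forces, so P_x = 0.

P_x = 0, P_y = 480.9 lb, Q_y = 169.1 lb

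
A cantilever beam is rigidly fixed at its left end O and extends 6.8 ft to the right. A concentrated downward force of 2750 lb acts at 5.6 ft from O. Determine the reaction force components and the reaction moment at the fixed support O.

O_x = 0, O_y = 2750 lb, M_O = 15400 lb·ft

ΣF_x = 0: O_x = 0.
ΣF_y = 0: O_y − 2750 = 0 → O_y = 2750 lb.
ΣM about O: M_O − 2750·5.6 = 0 → M_O = 15400 lb·ft.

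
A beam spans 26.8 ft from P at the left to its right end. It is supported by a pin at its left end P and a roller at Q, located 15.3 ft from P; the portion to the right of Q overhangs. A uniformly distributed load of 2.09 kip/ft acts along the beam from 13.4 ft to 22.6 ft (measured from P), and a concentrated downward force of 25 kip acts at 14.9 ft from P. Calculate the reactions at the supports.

Resultant of the distributed load: 2.09 × 9.2 = 19.228 kip at 18 ft from P.
Taking moments about P: Q_y·15.3 − (2.09·9.2)·18 − 25·14.9 = 0 → Q_y = 718.604/15.3 = 46.9676 ≈ 46.97 kip.
ΣF_y = 0: P_y + 46.9676 − 2.09·9.2 − 25 = 0 → P_y = -2.740 kip.
ΣF_x = 0: no horizontal applied forces, so P_x = 0.

P_x = 0, P_y = -2.740 kip, Q_y = 46.97 kip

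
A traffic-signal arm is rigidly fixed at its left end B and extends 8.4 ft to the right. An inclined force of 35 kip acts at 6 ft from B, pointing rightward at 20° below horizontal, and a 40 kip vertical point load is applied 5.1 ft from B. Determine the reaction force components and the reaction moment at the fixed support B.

ΣF_x = 0: B_x + 35·cos20° = 0 → B_x = -32.89 kip.
ΣF_y = 0: B_y − 35·sin20° − 40 = 0 → B_y = 51.97 kip.
ΣM about B: M_B − 35·sin20°·6 − 40·5.1 = 0 → M_B = 275.8 kip·ft.

B_x = -32.89 kip, B_y = 51.97 kip, M_B = 275.8 kip·ft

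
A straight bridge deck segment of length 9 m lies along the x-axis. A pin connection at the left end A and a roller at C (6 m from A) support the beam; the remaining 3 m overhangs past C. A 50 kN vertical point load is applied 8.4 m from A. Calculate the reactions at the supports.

Moments about A: C_y·6 − 50·8.4 = 0 → C_y = 420/6 = 70.00 kN.
ΣF_y = 0: A_y + 70 − 50 = 0 → A_y = -20.00 kN.
ΣF_x = 0: no horizontal applied forces, so A_x = 0.

A_x = 0, A_y = -20.00 kN, C_y = 70.00 kN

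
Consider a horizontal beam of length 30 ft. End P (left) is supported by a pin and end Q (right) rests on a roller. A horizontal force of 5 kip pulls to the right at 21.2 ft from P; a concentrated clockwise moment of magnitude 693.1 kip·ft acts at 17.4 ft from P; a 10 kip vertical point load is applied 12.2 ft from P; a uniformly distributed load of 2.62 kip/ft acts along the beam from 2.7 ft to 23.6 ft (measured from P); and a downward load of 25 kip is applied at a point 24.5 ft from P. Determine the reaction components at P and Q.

P_x = -5.000 kip, P_y = 18.17 kip, Q_y = 71.59 kip

Resultant of the distributed load: 2.62 × 20.9 = 54.758 kip at 13.15 ft from P.
ΣM about P: Q_y·30 − 693.1 − 10·12.2 − (2.62·20.9)·13.15 − 25·24.5 = 0 → Q_y = 2147.6677/30 = 71.5889 ≈ 71.59 kip.
ΣF_y = 0: P_y + 71.5889 − 10 − 2.62·20.9 − 25 = 0 → P_y = 18.17 kip.
ΣF_x = 0: P_x + 5 = 0 → P_x = -5.000 kip.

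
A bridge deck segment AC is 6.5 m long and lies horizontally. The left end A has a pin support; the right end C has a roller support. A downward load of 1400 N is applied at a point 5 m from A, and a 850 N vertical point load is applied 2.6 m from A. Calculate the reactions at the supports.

Taking moments about A: C_y·6.5 − 1400·5 − 850·2.6 = 0 → C_y = 9210/6.5 = 1416.92 ≈ 1417 N.
ΣF_y = 0: A_y + 1416.92 − 1400 − 850 = 0 → A_y = 833.1 N.
ΣF_x = 0: no horizontal applied forces, so A_x = 0.

A_x = 0, A_y = 833.1 N, C_y = 1417 N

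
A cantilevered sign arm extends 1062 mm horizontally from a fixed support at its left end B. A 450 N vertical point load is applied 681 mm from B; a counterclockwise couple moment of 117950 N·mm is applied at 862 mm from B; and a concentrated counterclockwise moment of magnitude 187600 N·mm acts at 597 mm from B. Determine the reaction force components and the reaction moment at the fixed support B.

B_x = 0, B_y = 450.0 N, M_B = 900.0 N·mm

ΣF_x = 0: B_x = 0.
ΣF_y = 0: B_y − 450 = 0 → B_y = 450.0 N.
ΣM about B: M_B − 450·681 + 117950 + 187600 = 0 → M_B = 900.0 N·mm.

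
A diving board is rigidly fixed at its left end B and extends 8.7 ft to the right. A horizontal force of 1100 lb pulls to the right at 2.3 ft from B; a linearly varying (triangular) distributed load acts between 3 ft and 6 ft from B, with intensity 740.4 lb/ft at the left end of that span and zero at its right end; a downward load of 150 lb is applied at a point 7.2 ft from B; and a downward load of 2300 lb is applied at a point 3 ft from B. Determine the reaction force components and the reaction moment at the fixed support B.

B_x = -1100 lb, B_y = 3561 lb, M_B = 12420 lb·ft

Resultant of the triangular load: ½ × 740.4 × 3 = 1110.6 lb, acting at 4 ft from B (one-third of the span from the peak).
ΣF_x = 0: B_x + 1100 = 0 → B_x = -1100 lb.
ΣF_y = 0: B_y − ½·740.4·3 − 150 − 2300 = 0 → B_y = 3561 lb.
ΣM about B: M_B − (½·740.4·3)·4 − 150·7.2 − 2300·3 = 0 → M_B = 12420 lb·ft.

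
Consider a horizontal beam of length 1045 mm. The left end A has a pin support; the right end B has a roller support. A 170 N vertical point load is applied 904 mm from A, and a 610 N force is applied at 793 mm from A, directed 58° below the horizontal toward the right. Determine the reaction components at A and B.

Moments about A: B_y·1045 − 170·904 − 610·sin58°·793 = 0 → B_y = 563906/1045 = 539.623 ≈ 539.6 N.
ΣF_y = 0: A_y + 539.623 − 170 − 610·sin58° = 0 → A_y = 147.7 N.
ΣF_x = 0: A_x + 610·cos58° = 0 → A_x = -323.3 N.

A_x = -323.3 N, A_y = 147.7 N, B_y = 539.6 N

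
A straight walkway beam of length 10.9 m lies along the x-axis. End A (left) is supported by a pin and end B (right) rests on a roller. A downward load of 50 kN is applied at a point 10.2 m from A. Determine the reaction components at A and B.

A_x = 0, A_y = 3.211 kN, B_y = 46.79 kN

Taking moments about A: B_y·10.9 − 50·10.2 = 0 → B_y = 510/10.9 = 46.789 ≈ 46.79 kN.
ΣF_y = 0: A_y + 46.789 − 50 = 0 → A_y = 3.211 kN.
ΣF_x = 0: no horizontal applied forces, so A_x = 0.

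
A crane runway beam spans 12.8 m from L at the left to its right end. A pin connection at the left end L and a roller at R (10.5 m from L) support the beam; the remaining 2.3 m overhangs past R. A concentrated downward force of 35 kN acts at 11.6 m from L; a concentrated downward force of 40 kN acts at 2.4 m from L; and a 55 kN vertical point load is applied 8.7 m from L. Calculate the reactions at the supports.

L_x = 0, L_y = 36.62 kN, R_y = 93.38 kN

ΣM about L: R_y·10.5 − 35·11.6 − 40·2.4 − 55·8.7 = 0 → R_y = 980.5/10.5 = 93.381 ≈ 93.38 kN.
ΣF_y = 0: L_y + 93.381 − 35 − 40 − 55 = 0 → L_y = 36.62 kN.
ΣF_x = 0: no horizontal applied forces, so L_x = 0.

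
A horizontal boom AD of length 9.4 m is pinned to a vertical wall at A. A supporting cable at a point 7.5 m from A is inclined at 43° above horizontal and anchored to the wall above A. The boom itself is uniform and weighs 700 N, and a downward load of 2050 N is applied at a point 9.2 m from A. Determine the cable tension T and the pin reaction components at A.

T = 4330 N, A_x = 3167 N, A_y = -203.3 N

ΣM about A: T·sin43°·7.5 − 700·4.7 − 2050·9.2 = 0 → T = 22150/(7.5·0.681998) = 4330.41 ≈ 4330 N.
ΣF_x = 0: A_x − T·cos43° = 0 → A_x = 4330.41 × 0.731354 = 3167 N.
ΣF_y = 0: A_y + T·sin43° − 700 − 2050 = 0 → A_y = 2750 − 4330.41 × 0.681998 = -203.3 N.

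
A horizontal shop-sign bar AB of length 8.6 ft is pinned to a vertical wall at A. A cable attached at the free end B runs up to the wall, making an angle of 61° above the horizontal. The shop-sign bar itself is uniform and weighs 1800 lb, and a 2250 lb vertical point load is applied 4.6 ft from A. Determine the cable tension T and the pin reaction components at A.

T = 2405 lb, A_x = 1166 lb, A_y = 1947 lb

ΣM about A: T·sin61°·8.6 − 1800·4.3 − 2250·4.6 = 0 → T = 18090/(8.6·0.87462) = 2405.03 ≈ 2405 lb.
ΣF_x = 0: A_x − T·cos61° = 0 → A_x = 2405.03 × 0.48481 = 1166 lb.
ΣF_y = 0: A_y + T·sin61° − 1800 − 2250 = 0 → A_y = 4050 − 2405.03 × 0.87462 = 1947 lb.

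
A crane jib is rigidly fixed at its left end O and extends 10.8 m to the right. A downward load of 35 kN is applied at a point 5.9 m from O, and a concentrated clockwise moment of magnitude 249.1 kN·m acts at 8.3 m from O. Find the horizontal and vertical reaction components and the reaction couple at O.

O_x = 0, O_y = 35.00 kN, M_O = 455.6 kN·m

ΣF_x = 0: O_x = 0.
ΣF_y = 0: O_y − 35 = 0 → O_y = 35.00 kN.
ΣM about O: M_O − 35·5.9 − 249.1 = 0 → M_O = 455.6 kN·m.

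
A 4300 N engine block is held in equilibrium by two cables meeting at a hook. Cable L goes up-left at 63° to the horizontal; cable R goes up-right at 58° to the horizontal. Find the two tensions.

T_L = 2658 N, T_R = 2277 N

ΣF_x = 0: −T_L·cos63° + T_R·cos58° = 0 → T_R = 0.856716·T_L.
ΣF_y = 0: T_L·sin63° + T_R·sin58° = 4300.
Substitute: T_L·(0.891007 + 0.856716·0.848048) = 4300 → T_L = 2658.35 ≈ 2658 N.
Then T_R = 0.856716 × 2658.35 = 2277 N.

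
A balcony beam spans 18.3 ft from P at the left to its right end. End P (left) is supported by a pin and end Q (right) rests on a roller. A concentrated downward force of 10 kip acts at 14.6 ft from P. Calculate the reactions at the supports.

P_x = 0, P_y = 2.022 kip, Q_y = 7.978 kip

ΣM about P: Q_y·18.3 − 10·14.6 = 0 → Q_y = 146/18.3 = 7.97814 ≈ 7.978 kip.
ΣF_y = 0: P_y + 7.97814 − 10 = 0 → P_y = 2.022 kip.
ΣF_x = 0: no horizontal applied forces, so P_x = 0.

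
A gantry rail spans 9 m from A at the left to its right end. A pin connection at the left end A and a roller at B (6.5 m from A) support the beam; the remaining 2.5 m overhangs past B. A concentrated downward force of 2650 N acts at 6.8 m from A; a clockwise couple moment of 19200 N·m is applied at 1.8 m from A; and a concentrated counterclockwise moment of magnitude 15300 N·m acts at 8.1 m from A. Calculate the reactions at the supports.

Taking moments about A: B_y·6.5 − 2650·6.8 − 19200 + 15300 = 0 → B_y = 21920/6.5 = 3372.31 ≈ 3372 N.
ΣF_y = 0: A_y + 3372.31 − 2650 = 0 → A_y = -722.3 N.
ΣF_x = 0: no horizontal applied forces, so A_x = 0.

A_x = 0, A_y = -722.3 N, B_y = 3372 N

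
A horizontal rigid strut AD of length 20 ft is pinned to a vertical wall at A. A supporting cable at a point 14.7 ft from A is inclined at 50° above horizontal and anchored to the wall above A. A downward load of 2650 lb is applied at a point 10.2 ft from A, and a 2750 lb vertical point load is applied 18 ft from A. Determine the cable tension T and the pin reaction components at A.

ΣM about A: T·sin50°·14.7 − 2650·10.2 − 2750·18 = 0 → T = 76530/(14.7·0.766044) = 6796.11 ≈ 6796 lb.
ΣF_x = 0: A_x − T·cos50° = 0 → A_x = 6796.11 × 0.642788 = 4368 lb.
ΣF_y = 0: A_y + T·sin50° − 2650 − 2750 = 0 → A_y = 5400 − 6796.11 × 0.766044 = 193.9 lb.

T = 6796 lb, A_x = 4368 lb, A_y = 193.9 lb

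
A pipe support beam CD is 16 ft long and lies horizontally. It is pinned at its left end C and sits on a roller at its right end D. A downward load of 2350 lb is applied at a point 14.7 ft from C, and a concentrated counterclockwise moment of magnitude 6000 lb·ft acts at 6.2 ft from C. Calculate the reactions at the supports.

C_x = 0, C_y = 565.9 lb, D_y = 1784 lb

ΣM about C: D_y·16 − 2350·14.7 + 6000 = 0 → D_y = 28545/16 = 1784.06 ≈ 1784 lb.
ΣF_y = 0: C_y + 1784.06 − 2350 = 0 → C_y = 565.9 lb.
ΣF_x = 0: no horizontal applied forces, so C_x = 0.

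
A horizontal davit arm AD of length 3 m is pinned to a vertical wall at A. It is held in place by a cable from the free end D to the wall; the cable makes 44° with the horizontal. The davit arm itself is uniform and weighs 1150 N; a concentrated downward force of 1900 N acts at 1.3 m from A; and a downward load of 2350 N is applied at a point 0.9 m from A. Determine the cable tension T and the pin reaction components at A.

ΣM about A: T·sin44°·3 − 1150·1.5 − 1900·1.3 − 2350·0.9 = 0 → T = 6310/(3·0.694658) = 3027.87 ≈ 3028 N.
ΣF_x = 0: A_x − T·cos44° = 0 → A_x = 3027.87 × 0.71934 = 2178 N.
ΣF_y = 0: A_y + T·sin44° − 1150 − 1900 − 2350 = 0 → A_y = 5400 − 3027.87 × 0.694658 = 3297 N.

T = 3028 N, A_x = 2178 N, A_y = 3297 N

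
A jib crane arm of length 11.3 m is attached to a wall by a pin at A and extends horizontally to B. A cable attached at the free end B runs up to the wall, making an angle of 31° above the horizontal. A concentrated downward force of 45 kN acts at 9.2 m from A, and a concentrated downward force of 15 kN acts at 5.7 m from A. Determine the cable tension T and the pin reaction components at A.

T = 85.83 kN, A_x = 73.57 kN, A_y = 15.80 kN

ΣM about A: T·sin31°·11.3 − 45·9.2 − 15·5.7 = 0 → T = 499.5/(11.3·0.515038) = 85.8258 ≈ 85.83 kN.
ΣF_x = 0: A_x − T·cos31° = 0 → A_x = 85.8258 × 0.857167 = 73.57 kN.
ΣF_y = 0: A_y + T·sin31° − 45 − 15 = 0 → A_y = 60 − 85.8258 × 0.515038 = 15.80 kN.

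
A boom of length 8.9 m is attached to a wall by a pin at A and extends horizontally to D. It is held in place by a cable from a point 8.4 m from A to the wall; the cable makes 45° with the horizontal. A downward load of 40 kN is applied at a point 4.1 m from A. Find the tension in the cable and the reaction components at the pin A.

ΣM about A: T·sin45°·8.4 − 40·4.1 = 0 → T = 164/(8.4·0.707107) = 27.6108 ≈ 27.61 kN.
ΣF_x = 0: A_x − T·cos45° = 0 → A_x = 27.6108 × 0.707107 = 19.52 kN.
ΣF_y = 0: A_y + T·sin45° − 40 = 0 → A_y = 40 − 27.6108 × 0.707107 = 20.48 kN.

T = 27.61 kN, A_x = 19.52 kN, A_y = 20.48 kN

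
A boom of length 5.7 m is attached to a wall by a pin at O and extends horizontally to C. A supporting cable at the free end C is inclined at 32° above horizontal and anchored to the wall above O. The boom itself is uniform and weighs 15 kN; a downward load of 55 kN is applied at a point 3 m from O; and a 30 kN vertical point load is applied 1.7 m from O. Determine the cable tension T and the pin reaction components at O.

T = 85.66 kN, O_x = 72.65 kN, O_y = 54.61 kN

ΣM about O: T·sin32°·5.7 − 15·2.85 − 55·3 − 30·1.7 = 0 → T = 258.75/(5.7·0.529919) = 85.6635 ≈ 85.66 kN.
ΣF_x = 0: O_x − T·cos32° = 0 → O_x = 85.6635 × 0.848048 = 72.65 kN.
ΣF_y = 0: O_y + T·sin32° − 15 − 55 − 30 = 0 → O_y = 100 − 85.6635 × 0.529919 = 54.61 kN.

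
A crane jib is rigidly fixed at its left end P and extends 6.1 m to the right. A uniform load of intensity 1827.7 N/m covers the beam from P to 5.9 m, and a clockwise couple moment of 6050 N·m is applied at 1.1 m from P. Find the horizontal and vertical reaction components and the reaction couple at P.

Resultant of the distributed load: 1827.7 × 5.9 = 10783.43 N at 2.95 m from P.
ΣF_x = 0: P_x = 0.
ΣF_y = 0: P_y − 1827.7·5.9 = 0 → P_y = 10780 N.
ΣM about P: M_P − (1827.7·5.9)·2.95 − 6050 = 0 → M_P = 37860 N·m.

P_x = 0, P_y = 10780 N, M_P = 37860 N·m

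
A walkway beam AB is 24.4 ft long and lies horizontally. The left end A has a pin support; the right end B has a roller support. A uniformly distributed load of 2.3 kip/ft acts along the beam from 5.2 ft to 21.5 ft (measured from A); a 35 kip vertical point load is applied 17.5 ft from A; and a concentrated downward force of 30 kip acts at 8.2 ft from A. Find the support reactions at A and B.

Resultant of the distributed load: 2.3 × 16.3 = 37.49 kip at 13.35 ft from A.
Taking moments about A: B_y·24.4 − (2.3·16.3)·13.35 − 35·17.5 − 30·8.2 = 0 → B_y = 1358.9915/24.4 = 55.6964 ≈ 55.70 kip.
ΣF_y = 0: A_y + 55.6964 − 2.3·16.3 − 35 − 30 = 0 → A_y = 46.79 kip.
ΣF_x = 0: no horizontal applied forces, so A_x = 0.

A_x = 0, A_y = 46.79 kip, B_y = 55.70 kip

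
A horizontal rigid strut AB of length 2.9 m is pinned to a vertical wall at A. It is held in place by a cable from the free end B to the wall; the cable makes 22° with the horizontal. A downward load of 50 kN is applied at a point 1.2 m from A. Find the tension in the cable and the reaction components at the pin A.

ΣM about A: T·sin22°·2.9 − 50·1.2 = 0 → T = 60/(2.9·0.374607) = 55.2303 ≈ 55.23 kN.
ΣF_x = 0: A_x − T·cos22° = 0 → A_x = 55.2303 × 0.927184 = 51.21 kN.
ΣF_y = 0: A_y + T·sin22° − 50 = 0 → A_y = 50 − 55.2303 × 0.374607 = 29.31 kN.

T = 55.23 kN, A_x = 51.21 kN, A_y = 29.31 kN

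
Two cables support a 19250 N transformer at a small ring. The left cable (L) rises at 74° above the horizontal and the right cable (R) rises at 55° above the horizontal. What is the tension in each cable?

ΣF_x = 0: −T_L·cos74° + T_R·cos55° = 0 → T_R = 0.480559·T_L.
ΣF_y = 0: T_L·sin74° + T_R·sin55° = 19250.
Substitute: T_L·(0.961262 + 0.480559·0.819152) = 19250 → T_L = 14207.6 ≈ 14210 N.
Then T_R = 0.480559 × 14207.6 = 6828 N.

T_L = 14210 N, T_R = 6828 N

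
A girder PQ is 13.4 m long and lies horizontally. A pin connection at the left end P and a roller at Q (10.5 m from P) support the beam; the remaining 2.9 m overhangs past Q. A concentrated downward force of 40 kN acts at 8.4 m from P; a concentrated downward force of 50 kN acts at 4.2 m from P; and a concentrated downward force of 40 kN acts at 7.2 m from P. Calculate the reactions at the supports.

Moments about P: Q_y·10.5 − 40·8.4 − 50·4.2 − 40·7.2 = 0 → Q_y = 834/10.5 = 79.4286 ≈ 79.43 kN.
ΣF_y = 0: P_y + 79.4286 − 40 − 50 − 40 = 0 → P_y = 50.57 kN.
ΣF_x = 0: no horizontal applied forces, so P_x = 0.

P_x = 0, P_y = 50.57 kN, Q_y = 79.43 kN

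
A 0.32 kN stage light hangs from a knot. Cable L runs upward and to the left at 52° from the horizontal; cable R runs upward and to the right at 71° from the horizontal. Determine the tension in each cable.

ΣF_x = 0: −T_L·cos52° + T_R·cos71° = 0 → T_R = 1.89104·T_L.
ΣF_y = 0: T_L·sin52° + T_R·sin71° = 0.32.
Substitute: T_L·(0.788011 + 1.89104·0.945519) = 0.32 → T_L = 0.124222 ≈ 0.1242 kN.
Then T_R = 1.89104 × 0.124222 = 0.2349 kN.

T_L = 0.1242 kN, T_R = 0.2349 kN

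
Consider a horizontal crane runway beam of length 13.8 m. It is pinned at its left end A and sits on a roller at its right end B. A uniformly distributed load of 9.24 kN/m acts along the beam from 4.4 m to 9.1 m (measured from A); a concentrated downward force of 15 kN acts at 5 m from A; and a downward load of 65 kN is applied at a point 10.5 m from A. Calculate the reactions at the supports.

Resultant of the distributed load: 9.24 × 4.7 = 43.428 kN at 6.75 m from A.
Moments about A: B_y·13.8 − (9.24·4.7)·6.75 − 15·5 − 65·10.5 = 0 → B_y = 1050.639/13.8 = 76.1333 ≈ 76.13 kN.
ΣF_y = 0: A_y + 76.1333 − 9.24·4.7 − 15 − 65 = 0 → A_y = 47.29 kN.
ΣF_x = 0: no horizontal applied forces, so A_x = 0.

A_x = 0, A_y = 47.29 kN, B_y = 76.13 kN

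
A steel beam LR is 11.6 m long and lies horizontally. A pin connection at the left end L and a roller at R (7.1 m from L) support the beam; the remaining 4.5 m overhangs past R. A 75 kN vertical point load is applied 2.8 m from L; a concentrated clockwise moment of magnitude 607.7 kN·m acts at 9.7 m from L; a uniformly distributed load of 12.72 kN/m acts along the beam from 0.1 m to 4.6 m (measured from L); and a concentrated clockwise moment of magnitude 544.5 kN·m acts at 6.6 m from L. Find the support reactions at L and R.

L_x = 0, L_y = -78.56 kN, R_y = 210.8 kN

Resultant of the distributed load: 12.72 × 4.5 = 57.24 kN at 2.35 m from L.
Moments about L: R_y·7.1 − 75·2.8 − 607.7 − (12.72·4.5)·2.35 − 544.5 = 0 → R_y = 1496.714/7.1 = 210.805 ≈ 210.8 kN.
ΣF_y = 0: L_y + 210.805 − 75 − 12.72·4.5 = 0 → L_y = -78.56 kN.
ΣF_x = 0: no horizontal applied forces, so L_x = 0.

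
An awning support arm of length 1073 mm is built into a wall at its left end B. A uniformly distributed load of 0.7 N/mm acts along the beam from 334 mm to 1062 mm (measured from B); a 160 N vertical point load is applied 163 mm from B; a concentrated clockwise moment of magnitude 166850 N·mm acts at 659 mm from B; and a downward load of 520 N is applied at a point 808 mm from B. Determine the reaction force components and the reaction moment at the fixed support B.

Resultant of the distributed load: 0.7 × 728 = 509.6 N at 698 mm from B.
ΣF_x = 0: B_x = 0.
ΣF_y = 0: B_y − 0.7·728 − 160 − 520 = 0 → B_y = 1190 N.
ΣM about B: M_B − (0.7·728)·698 − 160·163 − 166850 − 520·808 = 0 → M_B = 968800 N·mm.

B_x = 0, B_y = 1190 N, M_B = 968800 N·mm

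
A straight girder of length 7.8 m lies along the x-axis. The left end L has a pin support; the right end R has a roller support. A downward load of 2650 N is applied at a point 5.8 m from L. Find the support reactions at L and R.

Moments about L: R_y·7.8 − 2650·5.8 = 0 → R_y = 15370/7.8 = 1970.51 ≈ 1971 N.
ΣF_y = 0: L_y + 1970.51 − 2650 = 0 → L_y = 679.5 N.
ΣF_x = 0: no horizontal applied forces, so L_x = 0.

L_x = 0, L_y = 679.5 N, R_y = 1971 N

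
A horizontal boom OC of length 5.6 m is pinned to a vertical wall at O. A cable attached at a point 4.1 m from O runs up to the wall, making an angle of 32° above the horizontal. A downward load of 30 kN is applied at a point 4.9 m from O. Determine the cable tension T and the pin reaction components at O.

ΣM about O: T·sin32°·4.1 − 30·4.9 = 0 → T = 147/(4.1·0.529919) = 67.6588 ≈ 67.66 kN.
ΣF_x = 0: O_x − T·cos32° = 0 → O_x = 67.6588 × 0.848048 = 57.38 kN.
ΣF_y = 0: O_y + T·sin32° − 30 = 0 → O_y = 30 − 67.6588 × 0.529919 = -5.854 kN.

T = 67.66 kN, O_x = 57.38 kN, O_y = -5.854 kN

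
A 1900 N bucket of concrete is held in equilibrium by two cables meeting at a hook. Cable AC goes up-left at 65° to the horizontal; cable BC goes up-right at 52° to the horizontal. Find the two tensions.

ΣF_x = 0: −T_AC·cos65° + T_BC·cos52° = 0 → T_BC = 0.686446·T_AC.
ΣF_y = 0: T_AC·sin65° + T_BC·sin52° = 1900.
Substitute: T_AC·(0.906308 + 0.686446·0.788011) = 1900 → T_AC = 1312.85 ≈ 1313 N.
Then T_BC = 0.686446 × 1312.85 = 901.2 N.

T_AC = 1313 N, T_BC = 901.2 N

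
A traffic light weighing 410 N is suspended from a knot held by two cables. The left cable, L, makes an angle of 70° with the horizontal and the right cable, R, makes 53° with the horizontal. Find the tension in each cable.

T_L = 294.2 N, T_R = 167.2 N

ΣF_x = 0: −T_L·cos70° + T_R·cos53° = 0 → T_R = 0.568314·T_L.
ΣF_y = 0: T_L·sin70° + T_R·sin53° = 410.
Substitute: T_L·(0.939693 + 0.568314·0.798636) = 410 → T_L = 294.209 ≈ 294.2 N.
Then T_R = 0.568314 × 294.209 = 167.2 N.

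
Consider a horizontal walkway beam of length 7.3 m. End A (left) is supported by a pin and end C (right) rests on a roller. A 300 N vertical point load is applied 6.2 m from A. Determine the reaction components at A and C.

A_x = 0, A_y = 45.21 N, C_y = 254.8 N

ΣM about A: C_y·7.3 − 300·6.2 = 0 → C_y = 1860/7.3 = 254.795 ≈ 254.8 N.
ΣF_y = 0: A_y + 254.795 − 300 = 0 → A_y = 45.21 N.
ΣF_x = 0: no horizontal applied forces, so A_x = 0.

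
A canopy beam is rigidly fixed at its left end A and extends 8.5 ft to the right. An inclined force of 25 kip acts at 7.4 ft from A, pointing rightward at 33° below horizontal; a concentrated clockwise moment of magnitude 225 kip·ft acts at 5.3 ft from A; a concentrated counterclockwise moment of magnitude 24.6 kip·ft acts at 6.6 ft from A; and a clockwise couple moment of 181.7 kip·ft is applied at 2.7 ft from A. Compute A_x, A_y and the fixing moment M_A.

ΣF_x = 0: A_x + 25·cos33° = 0 → A_x = -20.97 kip.
ΣF_y = 0: A_y − 25·sin33° = 0 → A_y = 13.62 kip.
ΣM about A: M_A − 25·sin33°·7.4 − 225 + 24.6 − 181.7 = 0 → M_A = 482.9 kip·ft.

A_x = -20.97 kip, A_y = 13.62 kip, M_A = 482.9 kip·ft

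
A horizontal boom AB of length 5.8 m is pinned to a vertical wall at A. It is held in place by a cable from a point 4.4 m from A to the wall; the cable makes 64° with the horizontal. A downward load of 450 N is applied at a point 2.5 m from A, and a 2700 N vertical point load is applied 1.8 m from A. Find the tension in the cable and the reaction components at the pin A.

T = 1513 N, A_x = 663.4 N, A_y = 1790 N

ΣM about A: T·sin64°·4.4 − 450·2.5 − 2700·1.8 = 0 → T = 5985/(4.4·0.898794) = 1513.39 ≈ 1513 N.
ΣF_x = 0: A_x − T·cos64° = 0 → A_x = 1513.39 × 0.438371 = 663.4 N.
ΣF_y = 0: A_y + T·sin64° − 450 − 2700 = 0 → A_y = 3150 − 1513.39 × 0.898794 = 1790 N.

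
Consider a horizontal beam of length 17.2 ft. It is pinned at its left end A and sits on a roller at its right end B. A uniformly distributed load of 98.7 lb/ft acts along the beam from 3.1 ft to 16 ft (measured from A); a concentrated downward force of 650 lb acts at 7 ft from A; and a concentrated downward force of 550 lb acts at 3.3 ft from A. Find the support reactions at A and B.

A_x = 0, A_y = 1396 lb, B_y = 1077 lb

Resultant of the distributed load: 98.7 × 12.9 = 1273.23 lb at 9.55 ft from A.
Moments about A: B_y·17.2 − (98.7·12.9)·9.55 − 650·7 − 550·3.3 = 0 → B_y = 18524.3465/17.2 = 1077 lb.
ΣF_y = 0: A_y + 1077 − 98.7·12.9 − 650 − 550 = 0 → A_y = 1396 lb.
ΣF_x = 0: no horizontal applied forces, so A_x = 0.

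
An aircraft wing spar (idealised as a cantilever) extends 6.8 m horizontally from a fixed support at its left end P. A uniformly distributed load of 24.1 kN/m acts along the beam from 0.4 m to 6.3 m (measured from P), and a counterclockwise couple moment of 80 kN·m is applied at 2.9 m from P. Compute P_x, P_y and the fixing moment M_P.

Resultant of the distributed load: 24.1 × 5.9 = 142.19 kN at 3.35 m from P.
ΣF_x = 0: P_x = 0.
ΣF_y = 0: P_y − 24.1·5.9 = 0 → P_y = 142.2 kN.
ΣM about P: M_P − (24.1·5.9)·3.35 + 80 = 0 → M_P = 396.3 kN·m.

P_x = 0, P_y = 142.2 kN, M_P = 396.3 kN·m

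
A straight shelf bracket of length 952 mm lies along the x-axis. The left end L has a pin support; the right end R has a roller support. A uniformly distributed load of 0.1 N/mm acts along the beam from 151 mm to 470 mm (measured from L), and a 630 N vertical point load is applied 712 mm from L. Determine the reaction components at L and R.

Resultant of the distributed load: 0.1 × 319 = 31.9 N at 310.5 mm from L.
Moments about L: R_y·952 − (0.1·319)·310.5 − 630·712 = 0 → R_y = 458464.95/952 = 481.581 ≈ 481.6 N.
ΣF_y = 0: L_y + 481.581 − 0.1·319 − 630 = 0 → L_y = 180.3 N.
ΣF_x = 0: no horizontal applied forces, so L_x = 0.

L_x = 0, L_y = 180.3 N, R_y = 481.6 N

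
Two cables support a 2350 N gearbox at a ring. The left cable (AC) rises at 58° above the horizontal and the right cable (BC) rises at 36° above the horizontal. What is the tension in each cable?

ΣF_x = 0: −T_AC·cos58° + T_BC·cos36° = 0 → T_BC = 0.655016·T_AC.
ΣF_y = 0: T_AC·sin58° + T_BC·sin36° = 2350.
Substitute: T_AC·(0.848048 + 0.655016·0.587785) = 2350 → T_AC = 1905.83 ≈ 1906 N.
Then T_BC = 0.655016 × 1905.83 = 1248 N.

T_AC = 1906 N, T_BC = 1248 N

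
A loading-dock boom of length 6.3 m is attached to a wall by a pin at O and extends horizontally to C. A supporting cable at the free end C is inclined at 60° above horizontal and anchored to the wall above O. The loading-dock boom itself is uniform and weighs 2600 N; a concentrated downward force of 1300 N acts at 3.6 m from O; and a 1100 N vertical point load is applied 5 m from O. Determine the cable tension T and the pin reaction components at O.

T = 3367 N, O_x = 1683 N, O_y = 2084 N

ΣM about O: T·sin60°·6.3 − 2600·3.15 − 1300·3.6 − 1100·5 = 0 → T = 18370/(6.3·0.866025) = 3366.96 ≈ 3367 N.
ΣF_x = 0: O_x − T·cos60° = 0 → O_x = 3366.96 × 0.5 = 1683 N.
ΣF_y = 0: O_y + T·sin60° − 2600 − 1300 − 1100 = 0 → O_y = 5000 − 3366.96 × 0.866025 = 2084 N.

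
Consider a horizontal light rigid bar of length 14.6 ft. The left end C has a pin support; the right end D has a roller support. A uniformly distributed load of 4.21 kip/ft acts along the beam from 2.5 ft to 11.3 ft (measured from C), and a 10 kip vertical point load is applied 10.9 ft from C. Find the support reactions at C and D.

Resultant of the distributed load: 4.21 × 8.8 = 37.048 kip at 6.9 ft from C.
ΣM about C: D_y·14.6 − (4.21·8.8)·6.9 − 10·10.9 = 0 → D_y = 364.6312/14.6 = 24.9747 ≈ 24.97 kip.
ΣF_y = 0: C_y + 24.9747 − 4.21·8.8 − 10 = 0 → C_y = 22.07 kip.
ΣF_x = 0: no horizontal applied forces, so C_x = 0.

C_x = 0, C_y = 22.07 kip, D_y = 24.97 kip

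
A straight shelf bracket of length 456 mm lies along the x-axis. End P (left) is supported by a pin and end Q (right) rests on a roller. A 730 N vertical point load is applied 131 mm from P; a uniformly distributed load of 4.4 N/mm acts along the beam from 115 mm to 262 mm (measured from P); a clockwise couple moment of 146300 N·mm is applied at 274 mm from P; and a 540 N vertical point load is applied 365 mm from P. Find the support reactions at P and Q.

P_x = 0, P_y = 686.6 N, Q_y = 1230 N

Resultant of the distributed load: 4.4 × 147 = 646.8 N at 188.5 mm from P.
Moments about P: Q_y·456 − 730·131 − (4.4·147)·188.5 − 146300 − 540·365 = 0 → Q_y = 560951.8/456 = 1230.16 ≈ 1230 N.
ΣF_y = 0: P_y + 1230.16 − 730 − 4.4·147 − 540 = 0 → P_y = 686.6 N.
ΣF_x = 0: no horizontal applied forces, so P_x = 0.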